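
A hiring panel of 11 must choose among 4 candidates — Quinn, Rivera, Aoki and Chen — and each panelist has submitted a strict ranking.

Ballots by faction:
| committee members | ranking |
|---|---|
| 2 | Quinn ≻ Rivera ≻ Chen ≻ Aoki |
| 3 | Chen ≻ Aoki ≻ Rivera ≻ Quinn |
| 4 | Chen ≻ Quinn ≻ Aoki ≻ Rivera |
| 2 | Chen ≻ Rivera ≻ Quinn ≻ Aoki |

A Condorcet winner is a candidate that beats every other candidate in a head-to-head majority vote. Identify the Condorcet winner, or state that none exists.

Head-to-head results (11 committee members):
Quinn vs Rivera: 6 to 5, Quinn.
Quinn vs Aoki: Quinn is ranked higher on 2+4+2 = 8 ballots, Aoki on 3. Quinn wins 8–3.
Quinn vs Chen: 2 for Quinn, 9 for Chen — Chen by 9–2.
Rivera vs Aoki: 2+2 = 4 for Rivera, 7 for Aoki — Aoki by 7–4.
Rivera vs Chen: 2 to 9, Chen.
Aoki vs Chen: Aoki is ranked higher on 0 ballots, Chen on 11. Chen wins 11–0.
Chen wins every pairwise contest, so Chen is the Condorcet winner.

Chen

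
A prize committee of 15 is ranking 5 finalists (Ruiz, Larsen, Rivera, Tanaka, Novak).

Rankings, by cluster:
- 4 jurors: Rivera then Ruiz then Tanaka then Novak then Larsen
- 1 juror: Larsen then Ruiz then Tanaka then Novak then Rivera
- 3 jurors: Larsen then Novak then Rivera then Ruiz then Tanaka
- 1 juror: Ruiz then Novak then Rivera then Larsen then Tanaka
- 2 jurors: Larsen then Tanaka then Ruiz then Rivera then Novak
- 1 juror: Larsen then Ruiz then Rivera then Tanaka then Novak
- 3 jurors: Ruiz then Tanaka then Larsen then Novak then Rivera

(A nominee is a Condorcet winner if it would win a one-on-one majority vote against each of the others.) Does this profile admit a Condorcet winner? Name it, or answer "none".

Ruiz

Pairwise majorities:
Ruiz–Larsen: Ruiz 8–7.
Ruiz–Rivera: Ruiz 8–7.
Ruiz vs Tanaka: Ruiz wins 13–2.
Ruiz vs Novak: Ruiz wins 12–3.
Larsen vs Rivera: Larsen wins 10–5.
Larsen–Tanaka: Larsen 8–7.
Larsen vs Novak: Larsen, 10–5.
Rivera vs Tanaka: Rivera wins 9–6.
Rivera vs Novak: Novak wins 8–7.
Tanaka vs Novak: Tanaka wins 11–4.
Only Ruiz has no losses; Ruiz is the Condorcet winner.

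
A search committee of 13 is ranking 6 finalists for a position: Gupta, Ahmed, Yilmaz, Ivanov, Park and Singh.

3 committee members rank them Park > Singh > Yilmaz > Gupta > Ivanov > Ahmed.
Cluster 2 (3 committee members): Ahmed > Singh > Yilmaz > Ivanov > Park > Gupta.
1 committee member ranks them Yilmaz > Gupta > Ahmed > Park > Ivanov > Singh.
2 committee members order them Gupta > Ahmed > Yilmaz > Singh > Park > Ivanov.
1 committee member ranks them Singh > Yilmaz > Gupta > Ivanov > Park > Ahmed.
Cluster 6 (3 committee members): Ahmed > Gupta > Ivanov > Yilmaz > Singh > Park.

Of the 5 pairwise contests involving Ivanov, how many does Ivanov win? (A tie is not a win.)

1

Ivanov against each rival (13 committee members):
Ivanov vs Gupta: Gupta, 10–3.
Ivanov vs Ahmed: 4 to 9, Ahmed.
Ivanov vs Yilmaz: 3 for Ivanov, 10 for Yilmaz — Yilmaz by 10–3.
Ivanov vs Park: Ivanov is ranked higher on 3+1+3 = 7 ballots, Park on 6. Ivanov wins 7–6.
Ivanov vs Singh: Ivanov is ranked higher on 1+3 = 4 ballots, Singh on 9. Singh wins 9–4.
Ivanov beats Park; loses to Gupta, Ahmed, Yilmaz, Singh — 1 pairwise win.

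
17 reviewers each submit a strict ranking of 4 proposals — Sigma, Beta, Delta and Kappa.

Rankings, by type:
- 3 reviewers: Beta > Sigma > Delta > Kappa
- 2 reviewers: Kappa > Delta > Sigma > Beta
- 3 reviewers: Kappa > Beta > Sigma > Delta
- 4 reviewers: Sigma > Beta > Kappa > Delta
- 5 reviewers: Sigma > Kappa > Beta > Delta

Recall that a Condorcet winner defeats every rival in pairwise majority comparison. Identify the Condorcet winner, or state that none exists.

Pairwise majorities:
Sigma vs Beta: Sigma is ranked higher on 2+4+5 = 11 ballots, Beta on 6. Sigma wins 11–6.
Sigma vs Delta: 3+3+4+5 = 15 for Sigma, 2 for Delta — Sigma by 15–2.
Sigma vs Kappa: Sigma, 12–5.
Beta vs Delta: Beta, 15–2.
Beta vs Kappa: 3+4 = 7 for Beta, 10 for Kappa — Kappa by 10–7.
Delta vs Kappa: Kappa wins 14–3.
Only Sigma has no losses; Sigma is the Condorcet winner.

Sigma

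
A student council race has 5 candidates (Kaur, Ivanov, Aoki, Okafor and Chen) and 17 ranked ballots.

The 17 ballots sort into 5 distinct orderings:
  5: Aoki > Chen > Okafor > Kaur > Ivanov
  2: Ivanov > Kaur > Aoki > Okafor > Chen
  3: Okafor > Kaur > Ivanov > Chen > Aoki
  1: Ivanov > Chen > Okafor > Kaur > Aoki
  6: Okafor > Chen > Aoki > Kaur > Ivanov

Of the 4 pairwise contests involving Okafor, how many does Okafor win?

4

Okafor against each rival (17 voters):
Okafor vs Kaur: Okafor, 15–2.
Okafor vs Ivanov: Okafor preferred on 5+3+6 = 14 ballots; Okafor wins 14–3.
Okafor–Aoki: Okafor 10–7.
Okafor vs Chen: 11 to 6, Okafor.
Okafor beats Kaur, Ivanov, Aoki, Chen — 4 pairwise wins.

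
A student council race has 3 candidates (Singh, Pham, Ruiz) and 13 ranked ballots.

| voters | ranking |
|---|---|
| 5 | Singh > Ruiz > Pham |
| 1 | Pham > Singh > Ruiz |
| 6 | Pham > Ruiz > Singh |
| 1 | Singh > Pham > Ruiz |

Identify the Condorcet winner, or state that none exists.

Pham

Check each pair by majority over 13 ballots:
Singh vs Pham: 5+1 = 6 for Singh, 7 for Pham — Pham by 7–6.
Singh vs Ruiz: Singh is ranked higher on 5+1+1 = 7 ballots, Ruiz on 6. Singh wins 7–6.
Pham vs Ruiz: 1+6+1 = 8 for Pham, 5 for Ruiz — Pham by 8–5.
Only Pham has no losses; Pham is the Condorcet winner.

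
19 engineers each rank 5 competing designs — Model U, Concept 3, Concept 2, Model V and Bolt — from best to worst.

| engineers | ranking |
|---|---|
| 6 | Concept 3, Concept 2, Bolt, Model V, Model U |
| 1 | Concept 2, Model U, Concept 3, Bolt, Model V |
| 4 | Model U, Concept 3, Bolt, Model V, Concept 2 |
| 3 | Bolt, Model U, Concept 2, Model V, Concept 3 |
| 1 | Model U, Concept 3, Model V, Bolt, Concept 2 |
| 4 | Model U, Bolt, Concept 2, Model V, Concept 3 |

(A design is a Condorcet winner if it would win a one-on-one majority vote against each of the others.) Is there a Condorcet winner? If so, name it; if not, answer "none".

Head-to-head results (19 engineers):
Model U vs Concept 3: Model U is ranked higher on 1+4+3+1+4 = 13 ballots, Concept 3 on 6. Model U wins 13–6.
Model U vs Concept 2: 4+3+1+4 = 12 for Model U, 7 for Concept 2 — Model U by 12–7.
Model U vs Model V: 13 to 6, Model U.
Model U vs Bolt: 1+4+1+4 = 10 for Model U, 9 for Bolt — Model U by 10–9.
Concept 3 vs Concept 2: Concept 3 is ranked higher on 6+4+1 = 11 ballots, Concept 2 on 8. Concept 3 wins 11–8.
Concept 3 vs Model V: Concept 3 preferred on 6+1+4+1 = 12 ballots; Concept 3 wins 12–7.
Concept 3 vs Bolt: Concept 3 is ranked higher on 6+1+4+1 = 12 ballots, Bolt on 7. Concept 3 wins 12–7.
Concept 2 vs Model V: 6+1+3+4 = 14 for Concept 2, 5 for Model V — Concept 2 by 14–5.
Concept 2 vs Bolt: Concept 2 is ranked higher on 6+1 = 7 ballots, Bolt on 12. Bolt wins 12–7.
Model V vs Bolt: 1 to 18, Bolt.
Only Model U has no losses; Model U is the Condorcet winner.

Model U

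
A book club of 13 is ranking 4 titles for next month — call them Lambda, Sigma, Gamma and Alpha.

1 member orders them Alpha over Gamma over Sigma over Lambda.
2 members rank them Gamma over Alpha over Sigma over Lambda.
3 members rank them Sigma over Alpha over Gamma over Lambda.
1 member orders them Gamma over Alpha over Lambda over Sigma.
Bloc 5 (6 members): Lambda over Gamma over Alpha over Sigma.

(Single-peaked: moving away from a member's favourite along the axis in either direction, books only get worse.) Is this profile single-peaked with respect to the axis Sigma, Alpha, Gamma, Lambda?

Axis positions: Sigma=1, Alpha=2, Gamma=3, Lambda=4.
Bloc 1 (peak Alpha at position 2): ranking walks positions 2-3-1-4, expanding outward from the peak — single-peaked.
Bloc 2 (peak Gamma at position 3): ranking walks positions 3-2-1-4, expanding outward from the peak — single-peaked.
Bloc 3 (peak Sigma at position 1): ranking walks positions 1-2-3-4, expanding outward from the peak — single-peaked.
Bloc 4 (peak Gamma at position 3): ranking walks positions 3-2-4-1, expanding outward from the peak — single-peaked.
Bloc 5 (peak Lambda at position 4): ranking walks positions 4-3-2-1, expanding outward from the peak — single-peaked.
Every ranking is single-peaked on this axis.

yes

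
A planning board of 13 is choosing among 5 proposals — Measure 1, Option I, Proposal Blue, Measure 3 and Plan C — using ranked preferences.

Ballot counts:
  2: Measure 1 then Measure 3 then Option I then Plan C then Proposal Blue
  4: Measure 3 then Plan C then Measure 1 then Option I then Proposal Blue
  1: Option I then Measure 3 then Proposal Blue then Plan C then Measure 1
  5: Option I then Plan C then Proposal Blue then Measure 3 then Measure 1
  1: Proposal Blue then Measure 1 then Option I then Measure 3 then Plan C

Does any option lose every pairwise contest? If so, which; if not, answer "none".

none

Head-to-head results (13 council members):
Measure 1–Option I: Measure 1 7–6.
Measure 1 vs Proposal Blue: Proposal Blue wins 7–6.
Measure 1 vs Measure 3: Measure 1 is ranked higher on 2+1 = 3 ballots, Measure 3 on 10. Measure 3 wins 10–3.
Measure 1 vs Plan C: 2+1 = 3 for Measure 1, 10 for Plan C — Plan C by 10–3.
Option I vs Proposal Blue: 12 to 1, Option I.
Option I vs Measure 3: 1+5+1 = 7 for Option I, 6 for Measure 3 — Option I by 7–6.
Option I vs Plan C: Option I, 9–4.
Proposal Blue–Measure 3: Measure 3 7–6.
Proposal Blue–Plan C: Plan C 11–2.
Measure 3 vs Plan C: Measure 3 is ranked higher on 2+4+1+1 = 8 ballots, Plan C on 5. Measure 3 wins 8–5.
Each option has at least one pairwise win (Measure 1 beats Option I; Option I beats Proposal Blue; Proposal Blue beats Measure 1; Measure 3 beats Measure 1; Plan C beats Measure 1) — no Condorcet loser.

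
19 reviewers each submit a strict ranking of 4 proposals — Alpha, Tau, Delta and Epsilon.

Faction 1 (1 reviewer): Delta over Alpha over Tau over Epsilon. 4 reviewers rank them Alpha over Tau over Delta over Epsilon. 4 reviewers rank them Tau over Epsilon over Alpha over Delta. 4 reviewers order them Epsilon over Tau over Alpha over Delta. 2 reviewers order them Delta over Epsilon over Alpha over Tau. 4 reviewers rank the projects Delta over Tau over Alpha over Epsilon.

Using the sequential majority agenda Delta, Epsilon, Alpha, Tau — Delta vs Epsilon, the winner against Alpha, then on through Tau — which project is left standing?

Tau

Round 1: Delta vs Epsilon — 11–8, Delta advances.
Round 2: Delta vs Alpha — 7–12, Alpha advances.
Round 3: Alpha vs Tau — 7–12, Tau advances.
Tau survives the agenda.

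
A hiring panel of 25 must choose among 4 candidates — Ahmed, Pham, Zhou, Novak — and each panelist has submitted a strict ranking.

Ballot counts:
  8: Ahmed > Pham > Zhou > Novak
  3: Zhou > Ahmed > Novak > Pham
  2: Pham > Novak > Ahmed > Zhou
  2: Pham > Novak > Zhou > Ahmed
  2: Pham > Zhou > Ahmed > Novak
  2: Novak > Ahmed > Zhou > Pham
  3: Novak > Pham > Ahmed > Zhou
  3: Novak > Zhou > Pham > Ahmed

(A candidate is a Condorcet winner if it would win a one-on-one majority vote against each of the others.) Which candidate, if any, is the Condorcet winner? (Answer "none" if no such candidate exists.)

Pairwise majorities:
Ahmed vs Pham: 13 to 12, Ahmed.
Ahmed vs Zhou: 8+2+2+3 = 15 for Ahmed, 10 for Zhou — Ahmed by 15–10.
Ahmed vs Novak: Ahmed is ranked higher on 8+3+2 = 13 ballots, Novak on 12. Ahmed wins 13–12.
Pham vs Zhou: 8+2+2+2+3 = 17 for Pham, 8 for Zhou — Pham by 17–8.
Pham vs Novak: 8+2+2+2 = 14 for Pham, 11 for Novak — Pham by 14–11.
Zhou vs Novak: Zhou preferred on 8+3+2 = 13 ballots; Zhou wins 13–12.
Ahmed beats each of Pham, Zhou, Novak — Ahmed is the Condorcet winner.

Ahmed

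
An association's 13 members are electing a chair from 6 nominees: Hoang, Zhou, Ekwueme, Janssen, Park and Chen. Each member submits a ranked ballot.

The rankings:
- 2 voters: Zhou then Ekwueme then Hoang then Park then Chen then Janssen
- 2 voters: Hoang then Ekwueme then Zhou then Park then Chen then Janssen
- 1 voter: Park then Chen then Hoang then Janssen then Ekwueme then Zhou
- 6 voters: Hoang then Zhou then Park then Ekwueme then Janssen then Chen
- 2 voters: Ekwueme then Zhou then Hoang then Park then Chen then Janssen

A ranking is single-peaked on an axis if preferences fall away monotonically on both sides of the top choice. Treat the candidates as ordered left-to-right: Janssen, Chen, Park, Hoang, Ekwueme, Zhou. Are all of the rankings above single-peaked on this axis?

Axis positions: Janssen=1, Chen=2, Park=3, Hoang=4, Ekwueme=5, Zhou=6.
Group 1 (peak Zhou at position 6): ranking walks positions 6-5-4-3-2-1, expanding outward from the peak — single-peaked.
Group 2 (peak Hoang at position 4): ranking walks positions 4-5-6-3-2-1, expanding outward from the peak — single-peaked.
Group 3 (peak Park at position 3): ranking walks positions 3-2-4-1-5-6, expanding outward from the peak — single-peaked.
Group 4: ranking walks positions 4-6-3-5-1-2; Zhou is ranked above Ekwueme even though Ekwueme lies between Zhou and the peak Hoang on the axis — preferences dip and rise again. Not single-peaked.
Group 5 (peak Ekwueme at position 5): ranking walks positions 5-6-4-3-2-1, expanding outward from the peak — single-peaked.
Group 4 violates single-peakedness, so the profile is not single-peaked on this axis.

no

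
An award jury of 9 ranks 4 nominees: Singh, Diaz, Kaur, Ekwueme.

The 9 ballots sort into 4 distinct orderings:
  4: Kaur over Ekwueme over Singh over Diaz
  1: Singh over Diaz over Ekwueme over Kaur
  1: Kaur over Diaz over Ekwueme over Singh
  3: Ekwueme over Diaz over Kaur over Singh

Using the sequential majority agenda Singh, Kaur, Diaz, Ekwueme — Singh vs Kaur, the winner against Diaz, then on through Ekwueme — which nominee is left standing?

Round 1: Singh vs Kaur — 1–8, Kaur advances.
Round 2: Kaur vs Diaz — 5–4, Kaur advances.
Round 3: Kaur vs Ekwueme — 5–4, Kaur advances.
The agenda winner is Kaur.

Kaur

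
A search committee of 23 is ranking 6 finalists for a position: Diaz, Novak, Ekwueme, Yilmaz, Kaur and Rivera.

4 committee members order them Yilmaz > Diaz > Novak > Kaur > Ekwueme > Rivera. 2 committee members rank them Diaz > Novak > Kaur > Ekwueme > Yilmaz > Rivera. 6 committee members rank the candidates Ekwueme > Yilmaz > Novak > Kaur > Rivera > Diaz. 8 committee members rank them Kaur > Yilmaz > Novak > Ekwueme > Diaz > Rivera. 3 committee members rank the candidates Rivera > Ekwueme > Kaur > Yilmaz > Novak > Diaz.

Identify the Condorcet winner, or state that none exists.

none

Pairwise majorities:
Diaz vs Novak: Novak wins 17–6.
Diaz vs Ekwueme: Ekwueme, 17–6.
Diaz vs Yilmaz: Yilmaz, 21–2.
Diaz vs Kaur: Kaur wins 17–6.
Diaz vs Rivera: Diaz, 14–9.
Novak vs Ekwueme: Novak wins 14–9.
Novak vs Yilmaz: Yilmaz, 21–2.
Novak–Kaur: Novak 12–11.
Novak vs Rivera: Novak, 20–3.
Ekwueme vs Yilmaz: Yilmaz wins 12–11.
Ekwueme–Kaur: Kaur 14–9.
Ekwueme–Rivera: Ekwueme 20–3.
Yilmaz vs Kaur: Kaur wins 13–10.
Yilmaz vs Rivera: Yilmaz, 20–3.
Kaur–Rivera: Kaur 20–3.
Each candidate drops at least one matchup (Diaz loses to Novak; Novak loses to Yilmaz; Ekwueme loses to Novak; Yilmaz loses to Kaur; Kaur loses to Novak; Rivera loses to Diaz); the cycle Novak → Kaur → Yilmaz → Novak rules out a Condorcet winner.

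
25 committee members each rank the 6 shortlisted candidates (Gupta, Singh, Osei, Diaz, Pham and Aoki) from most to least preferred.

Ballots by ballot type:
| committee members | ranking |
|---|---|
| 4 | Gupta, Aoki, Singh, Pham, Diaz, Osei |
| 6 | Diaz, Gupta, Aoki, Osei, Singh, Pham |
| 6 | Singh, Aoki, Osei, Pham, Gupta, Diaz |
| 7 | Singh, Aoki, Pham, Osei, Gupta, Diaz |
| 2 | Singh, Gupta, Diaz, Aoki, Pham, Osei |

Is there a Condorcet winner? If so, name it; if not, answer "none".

Singh

Pairwise majorities:
Gupta–Singh: Singh 15–10.
Gupta–Osei: Osei 13–12.
Gupta vs Diaz: Gupta is ranked higher on 4+6+7+2 = 19 ballots, Diaz on 6. Gupta wins 19–6.
Gupta vs Pham: Pham wins 13–12.
Gupta vs Aoki: Aoki wins 13–12.
Singh vs Osei: 19 to 6, Singh.
Singh vs Diaz: Singh wins 19–6.
Singh–Pham: Singh 25–0.
Singh–Aoki: Singh 15–10.
Osei vs Diaz: Osei, 13–12.
Osei vs Pham: Pham wins 13–12.
Osei vs Aoki: Aoki wins 25–0.
Diaz vs Pham: Diaz preferred on 6+2 = 8 ballots; Pham wins 17–8.
Diaz vs Aoki: Aoki wins 17–8.
Pham vs Aoki: Pham preferred on 0 ballots; Aoki wins 25–0.
Only Singh has no losses; Singh is the Condorcet winner.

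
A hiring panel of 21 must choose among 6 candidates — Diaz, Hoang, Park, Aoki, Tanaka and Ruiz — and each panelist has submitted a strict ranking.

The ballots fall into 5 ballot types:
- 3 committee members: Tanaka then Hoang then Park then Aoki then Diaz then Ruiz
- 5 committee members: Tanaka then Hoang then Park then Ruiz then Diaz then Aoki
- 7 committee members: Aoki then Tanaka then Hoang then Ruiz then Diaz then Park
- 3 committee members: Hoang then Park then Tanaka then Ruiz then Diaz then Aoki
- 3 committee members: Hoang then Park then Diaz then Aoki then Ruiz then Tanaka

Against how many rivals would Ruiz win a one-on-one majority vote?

Ruiz against each rival (21 committee members):
Ruiz vs Diaz: Ruiz, 15–6.
Ruiz–Hoang: Hoang 21–0.
Ruiz vs Park: Park, 14–7.
Ruiz vs Aoki: Ruiz is ranked higher on 5+3 = 8 ballots, Aoki on 13. Aoki wins 13–8.
Ruiz vs Tanaka: Tanaka, 18–3.
Ruiz beats Diaz; loses to Hoang, Park, Aoki, Tanaka — 1 pairwise win.

1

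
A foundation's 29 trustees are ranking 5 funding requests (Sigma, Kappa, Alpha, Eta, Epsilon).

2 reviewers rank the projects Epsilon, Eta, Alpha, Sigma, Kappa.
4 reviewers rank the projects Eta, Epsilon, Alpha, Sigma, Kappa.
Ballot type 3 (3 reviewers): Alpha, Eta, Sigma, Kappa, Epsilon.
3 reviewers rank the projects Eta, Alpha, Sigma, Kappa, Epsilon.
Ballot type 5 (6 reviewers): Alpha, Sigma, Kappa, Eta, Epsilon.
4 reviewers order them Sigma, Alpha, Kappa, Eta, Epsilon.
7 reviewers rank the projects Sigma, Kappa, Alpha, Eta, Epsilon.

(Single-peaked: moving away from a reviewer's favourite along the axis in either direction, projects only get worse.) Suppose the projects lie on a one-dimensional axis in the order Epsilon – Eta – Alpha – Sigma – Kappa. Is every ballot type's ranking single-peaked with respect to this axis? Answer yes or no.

yes

Axis positions: Epsilon=1, Eta=2, Alpha=3, Sigma=4, Kappa=5.
Ballot type 1 (peak Epsilon at position 1): ranking walks positions 1-2-3-4-5, expanding outward from the peak — single-peaked.
Ballot type 2 (peak Eta at position 2): ranking walks positions 2-1-3-4-5, expanding outward from the peak — single-peaked.
Ballot type 3 (peak Alpha at position 3): ranking walks positions 3-2-4-5-1, expanding outward from the peak — single-peaked.
Ballot type 4 (peak Eta at position 2): ranking walks positions 2-3-4-5-1, expanding outward from the peak — single-peaked.
Ballot type 5 (peak Alpha at position 3): ranking walks positions 3-4-5-2-1, expanding outward from the peak — single-peaked.
Ballot type 6 (peak Sigma at position 4): ranking walks positions 4-3-5-2-1, expanding outward from the peak — single-peaked.
Ballot type 7 (peak Sigma at position 4): ranking walks positions 4-5-3-2-1, expanding outward from the peak — single-peaked.
Every ranking is single-peaked on this axis.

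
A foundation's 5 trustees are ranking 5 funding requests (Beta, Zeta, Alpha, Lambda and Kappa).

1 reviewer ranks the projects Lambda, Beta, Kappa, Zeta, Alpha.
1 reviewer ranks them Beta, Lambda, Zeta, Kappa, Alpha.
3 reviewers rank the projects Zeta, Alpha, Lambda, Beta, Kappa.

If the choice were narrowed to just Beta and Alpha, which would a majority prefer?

Alpha

Ballots ranking Beta above Alpha: 1 + 1 = 2.
Ballots ranking Alpha above Beta: 5 − 2 = 3.
Alpha wins the head-to-head 3–2.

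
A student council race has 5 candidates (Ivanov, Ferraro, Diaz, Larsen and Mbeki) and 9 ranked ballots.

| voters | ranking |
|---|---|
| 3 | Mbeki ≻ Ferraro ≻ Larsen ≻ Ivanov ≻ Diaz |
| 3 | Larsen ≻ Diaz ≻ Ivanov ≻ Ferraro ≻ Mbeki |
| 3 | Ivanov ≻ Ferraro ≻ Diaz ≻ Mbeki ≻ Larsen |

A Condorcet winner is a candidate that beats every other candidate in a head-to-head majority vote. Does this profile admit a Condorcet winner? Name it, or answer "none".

Check each pair by majority over 9 ballots:
Ivanov vs Ferraro: 6 to 3, Ivanov.
Ivanov–Diaz: Ivanov 6–3.
Ivanov vs Larsen: Larsen, 6–3.
Ivanov vs Mbeki: Ivanov, 6–3.
Ferraro–Diaz: Ferraro 6–3.
Ferraro vs Larsen: Ferraro, 6–3.
Ferraro vs Mbeki: Ferraro is ranked higher on 3+3 = 6 ballots, Mbeki on 3. Ferraro wins 6–3.
Diaz vs Larsen: 3 for Diaz, 6 for Larsen — Larsen by 6–3.
Diaz vs Mbeki: Diaz, 6–3.
Larsen vs Mbeki: Larsen preferred on 3 ballots; Mbeki wins 6–3.
Each candidate drops at least one matchup (Ivanov loses to Larsen; Ferraro loses to Ivanov; Diaz loses to Ivanov; Larsen loses to Ferraro; Mbeki loses to Ivanov); the cycle Ivanov > Ferraro > Larsen > Ivanov rules out a Condorcet winner.

none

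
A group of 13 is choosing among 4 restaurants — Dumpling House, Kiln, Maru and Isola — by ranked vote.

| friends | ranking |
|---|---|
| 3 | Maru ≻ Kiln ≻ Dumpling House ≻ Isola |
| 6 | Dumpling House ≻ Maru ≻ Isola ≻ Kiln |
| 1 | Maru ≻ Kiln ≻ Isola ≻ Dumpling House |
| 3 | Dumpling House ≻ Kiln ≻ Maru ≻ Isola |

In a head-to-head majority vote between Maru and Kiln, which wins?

Ballots ranking Maru above Kiln: 3 + 6 + 1 = 10.
Ballots ranking Kiln above Maru: 13 − 10 = 3.
Maru wins the head-to-head 10–3.

Maru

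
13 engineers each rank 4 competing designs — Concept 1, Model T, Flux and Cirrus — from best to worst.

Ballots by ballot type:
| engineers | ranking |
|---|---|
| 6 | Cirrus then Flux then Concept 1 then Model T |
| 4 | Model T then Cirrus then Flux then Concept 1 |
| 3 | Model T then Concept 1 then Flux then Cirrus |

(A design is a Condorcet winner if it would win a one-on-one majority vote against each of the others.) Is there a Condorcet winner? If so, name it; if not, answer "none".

Model T

Pairwise majorities:
Concept 1 vs Model T: Model T wins 7–6.
Concept 1–Flux: Flux 10–3.
Concept 1 vs Cirrus: Cirrus wins 10–3.
Model T–Flux: Model T 7–6.
Model T vs Cirrus: Model T wins 7–6.
Flux–Cirrus: Cirrus 10–3.
Only Model T has no losses; Model T is the Condorcet winner.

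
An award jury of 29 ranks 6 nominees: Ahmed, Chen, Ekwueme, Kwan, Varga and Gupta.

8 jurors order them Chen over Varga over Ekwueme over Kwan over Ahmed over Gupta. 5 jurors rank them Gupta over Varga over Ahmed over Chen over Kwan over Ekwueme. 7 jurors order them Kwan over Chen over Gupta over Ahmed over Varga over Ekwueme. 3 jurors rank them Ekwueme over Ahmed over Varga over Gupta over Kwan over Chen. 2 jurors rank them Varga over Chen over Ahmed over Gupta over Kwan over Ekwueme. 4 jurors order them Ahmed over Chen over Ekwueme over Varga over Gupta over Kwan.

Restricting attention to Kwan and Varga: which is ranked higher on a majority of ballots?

Varga

Ballots ranking Kwan above Varga: 7.
Ballots ranking Varga above Kwan: 29 − 7 = 22.
Varga wins the head-to-head 22–7.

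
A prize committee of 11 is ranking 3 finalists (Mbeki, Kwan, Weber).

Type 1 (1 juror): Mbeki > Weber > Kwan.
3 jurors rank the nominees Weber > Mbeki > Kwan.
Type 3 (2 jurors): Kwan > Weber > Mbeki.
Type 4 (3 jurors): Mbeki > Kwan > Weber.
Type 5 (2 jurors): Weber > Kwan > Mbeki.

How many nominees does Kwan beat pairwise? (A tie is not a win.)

0

Kwan against each rival (11 jurors):
Kwan vs Mbeki: 2+2 = 4 for Kwan, 7 for Mbeki — Mbeki by 7–4.
Kwan–Weber: Weber 6–5.
Kwan beats no one; loses to Mbeki, Weber — 0 pairwise wins.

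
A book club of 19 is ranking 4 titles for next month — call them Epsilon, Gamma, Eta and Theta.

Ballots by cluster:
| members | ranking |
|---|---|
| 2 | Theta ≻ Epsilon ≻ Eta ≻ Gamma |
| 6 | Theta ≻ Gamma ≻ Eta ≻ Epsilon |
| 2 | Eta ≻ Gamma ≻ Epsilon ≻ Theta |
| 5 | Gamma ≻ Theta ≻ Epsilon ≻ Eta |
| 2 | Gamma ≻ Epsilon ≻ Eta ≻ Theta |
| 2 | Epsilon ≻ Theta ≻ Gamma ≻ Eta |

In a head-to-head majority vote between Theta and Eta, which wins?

Ballots ranking Theta above Eta: 2 + 6 + 5 + 2 = 15.
Ballots ranking Eta above Theta: 19 − 15 = 4.
Theta wins the head-to-head 15–4.

Theta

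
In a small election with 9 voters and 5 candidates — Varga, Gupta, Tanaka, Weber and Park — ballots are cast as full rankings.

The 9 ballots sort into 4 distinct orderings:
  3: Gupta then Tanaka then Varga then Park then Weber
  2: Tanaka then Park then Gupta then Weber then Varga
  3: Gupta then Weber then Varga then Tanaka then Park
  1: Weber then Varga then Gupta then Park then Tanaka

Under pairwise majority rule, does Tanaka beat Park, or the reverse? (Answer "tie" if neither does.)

Ballots ranking Tanaka above Park: 3 + 2 + 3 = 8.
Ballots ranking Park above Tanaka: 9 − 8 = 1.
Tanaka wins the head-to-head 8–1.

Tanaka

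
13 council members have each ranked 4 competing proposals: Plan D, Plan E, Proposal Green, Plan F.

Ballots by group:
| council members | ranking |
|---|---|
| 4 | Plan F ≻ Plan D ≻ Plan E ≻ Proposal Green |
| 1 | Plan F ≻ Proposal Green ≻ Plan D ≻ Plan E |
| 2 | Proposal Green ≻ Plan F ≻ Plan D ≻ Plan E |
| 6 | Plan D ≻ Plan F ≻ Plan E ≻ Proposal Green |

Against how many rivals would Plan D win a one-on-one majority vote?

2

Plan D against each rival (13 council members):
Plan D vs Plan E: Plan D is ranked higher on 4+1+2+6 = 13 ballots, Plan E on 0. Plan D wins 13–0.
Plan D vs Proposal Green: Plan D preferred on 4+6 = 10 ballots; Plan D wins 10–3.
Plan D vs Plan F: Plan F wins 7–6.
Plan D beats Plan E, Proposal Green; loses to Plan F — 2 pairwise wins.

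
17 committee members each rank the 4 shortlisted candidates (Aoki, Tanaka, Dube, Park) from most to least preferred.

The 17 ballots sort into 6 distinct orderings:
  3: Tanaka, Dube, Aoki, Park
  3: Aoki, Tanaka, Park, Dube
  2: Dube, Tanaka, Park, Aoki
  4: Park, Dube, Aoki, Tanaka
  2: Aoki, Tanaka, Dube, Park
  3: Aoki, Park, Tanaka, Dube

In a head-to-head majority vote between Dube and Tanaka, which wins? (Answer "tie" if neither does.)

Ballots ranking Dube above Tanaka: 2 + 4 = 6.
Ballots ranking Tanaka above Dube: 17 − 6 = 11.
Tanaka wins the head-to-head 11–6.

Tanaka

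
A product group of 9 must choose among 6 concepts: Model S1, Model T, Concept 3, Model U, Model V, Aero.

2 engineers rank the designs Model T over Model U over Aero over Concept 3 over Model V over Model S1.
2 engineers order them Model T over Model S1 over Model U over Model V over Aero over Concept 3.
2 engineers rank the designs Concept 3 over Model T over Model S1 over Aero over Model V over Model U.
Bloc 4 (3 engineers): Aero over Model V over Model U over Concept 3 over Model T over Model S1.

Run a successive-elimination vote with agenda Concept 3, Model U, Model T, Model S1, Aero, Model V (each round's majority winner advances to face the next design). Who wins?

Model T

Round 1: Concept 3 vs Model U — 2–7, Model U advances.
Round 2: Model U vs Model T — 3–6, Model T advances.
Round 3: Model T vs Model S1 — 9–0, Model T advances.
Round 4: Model T vs Aero — 6–3, Model T advances.
Round 5: Model T vs Model V — 6–3, Model T advances.
Model T survives the agenda.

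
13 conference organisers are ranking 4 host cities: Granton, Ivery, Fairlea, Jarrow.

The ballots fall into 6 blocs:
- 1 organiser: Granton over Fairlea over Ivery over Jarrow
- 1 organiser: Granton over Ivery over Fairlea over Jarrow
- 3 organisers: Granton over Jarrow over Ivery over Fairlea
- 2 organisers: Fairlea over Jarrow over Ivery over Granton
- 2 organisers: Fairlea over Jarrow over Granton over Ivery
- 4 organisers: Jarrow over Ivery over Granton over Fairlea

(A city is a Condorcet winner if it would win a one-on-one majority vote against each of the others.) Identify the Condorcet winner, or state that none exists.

Jarrow

Pairwise majorities:
Granton vs Ivery: Granton, 7–6.
Granton vs Fairlea: Granton wins 9–4.
Granton–Jarrow: Jarrow 8–5.
Ivery vs Fairlea: 8 to 5, Ivery.
Ivery vs Jarrow: Ivery preferred on 1+1 = 2 ballots; Jarrow wins 11–2.
Fairlea–Jarrow: Jarrow 7–6.
Jarrow wins every pairwise contest, so Jarrow is the Condorcet winner.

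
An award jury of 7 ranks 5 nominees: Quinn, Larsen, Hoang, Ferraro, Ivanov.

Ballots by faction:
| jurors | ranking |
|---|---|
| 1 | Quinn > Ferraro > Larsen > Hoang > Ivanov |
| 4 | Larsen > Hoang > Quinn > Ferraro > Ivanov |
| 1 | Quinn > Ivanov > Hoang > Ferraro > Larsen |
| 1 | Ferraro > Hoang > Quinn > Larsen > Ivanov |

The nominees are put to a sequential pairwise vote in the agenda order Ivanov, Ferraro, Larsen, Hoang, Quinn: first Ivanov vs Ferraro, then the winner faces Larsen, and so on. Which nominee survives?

Larsen

Round 1: Ivanov vs Ferraro — 1–6, Ferraro advances.
Round 2: Ferraro vs Larsen — 3–4, Larsen advances.
Round 3: Larsen vs Hoang — 5–2, Larsen advances.
Round 4: Larsen vs Quinn — 4–3, Larsen advances.
Larsen survives the agenda.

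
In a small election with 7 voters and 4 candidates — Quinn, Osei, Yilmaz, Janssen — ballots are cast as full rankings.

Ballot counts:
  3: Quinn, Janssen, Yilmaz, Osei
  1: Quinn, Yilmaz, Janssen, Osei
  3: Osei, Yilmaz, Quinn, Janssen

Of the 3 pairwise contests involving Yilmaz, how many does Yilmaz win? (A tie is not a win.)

2

Yilmaz against each rival (7 voters):
Yilmaz vs Quinn: Quinn, 4–3.
Yilmaz–Osei: Yilmaz 4–3.
Yilmaz vs Janssen: Yilmaz wins 4–3.
Yilmaz beats Osei, Janssen; loses to Quinn — 2 pairwise wins.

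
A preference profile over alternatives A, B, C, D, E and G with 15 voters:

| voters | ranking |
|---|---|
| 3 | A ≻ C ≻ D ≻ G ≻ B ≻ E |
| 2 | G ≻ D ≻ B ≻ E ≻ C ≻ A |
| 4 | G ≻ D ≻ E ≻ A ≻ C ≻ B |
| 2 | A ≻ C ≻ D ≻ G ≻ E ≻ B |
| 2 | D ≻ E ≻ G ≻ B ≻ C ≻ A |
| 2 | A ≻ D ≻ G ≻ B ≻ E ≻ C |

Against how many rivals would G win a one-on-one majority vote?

G against each rival (15 voters):
G vs A: G, 8–7.
G vs B: G preferred on 3+2+4+2+2+2 = 15 ballots; G wins 15–0.
G vs C: G, 10–5.
G–D: D 9–6.
G–E: G 13–2.
G beats A, B, C, E; loses to D — 4 pairwise wins.

4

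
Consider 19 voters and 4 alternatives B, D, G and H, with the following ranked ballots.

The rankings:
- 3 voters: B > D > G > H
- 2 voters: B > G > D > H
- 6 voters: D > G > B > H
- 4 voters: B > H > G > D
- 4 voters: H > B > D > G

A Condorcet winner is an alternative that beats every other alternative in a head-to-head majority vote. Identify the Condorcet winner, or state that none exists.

B

Pairwise majorities:
B vs D: 13 to 6, B.
B vs G: 13 to 6, B.
B vs H: 3+2+6+4 = 15 for B, 4 for H — B by 15–4.
D vs G: D is ranked higher on 3+6+4 = 13 ballots, G on 6. D wins 13–6.
D vs H: 3+2+6 = 11 for D, 8 for H — D by 11–8.
G vs H: G is ranked higher on 3+2+6 = 11 ballots, H on 8. G wins 11–8.
B defeats every rival head-to-head and is the Condorcet winner.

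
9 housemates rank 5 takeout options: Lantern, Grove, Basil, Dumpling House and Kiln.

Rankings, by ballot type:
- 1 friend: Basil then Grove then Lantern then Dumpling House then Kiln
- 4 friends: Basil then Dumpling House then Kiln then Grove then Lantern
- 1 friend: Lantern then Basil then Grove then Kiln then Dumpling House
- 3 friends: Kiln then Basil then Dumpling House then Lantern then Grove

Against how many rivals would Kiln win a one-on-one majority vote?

2

Kiln against each rival (9 friends):
Kiln vs Lantern: Kiln wins 7–2.
Kiln–Grove: Kiln 7–2.
Kiln vs Basil: Kiln is ranked higher on 3 ballots, Basil on 6. Basil wins 6–3.
Kiln vs Dumpling House: Dumpling House wins 5–4.
Kiln beats Lantern, Grove; loses to Basil, Dumpling House — 2 pairwise wins.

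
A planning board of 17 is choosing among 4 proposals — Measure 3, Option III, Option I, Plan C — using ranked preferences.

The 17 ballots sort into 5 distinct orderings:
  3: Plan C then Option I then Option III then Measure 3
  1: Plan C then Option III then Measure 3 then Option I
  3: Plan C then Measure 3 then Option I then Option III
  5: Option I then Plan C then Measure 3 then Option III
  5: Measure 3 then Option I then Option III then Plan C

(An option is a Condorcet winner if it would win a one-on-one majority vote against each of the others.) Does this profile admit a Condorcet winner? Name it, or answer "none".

none

Check each pair by majority over 17 ballots:
Measure 3 vs Option III: Measure 3, 13–4.
Measure 3 vs Option I: Measure 3 wins 9–8.
Measure 3 vs Plan C: Plan C, 12–5.
Option III–Option I: Option I 16–1.
Option III vs Plan C: Plan C wins 12–5.
Option I–Plan C: Option I 10–7.
No option is unbeaten: Measure 3 loses to Plan C; Option III loses to Measure 3; Option I loses to Measure 3; Plan C loses to Option I. In particular Measure 3 > Option I > Plan C > Measure 3 is a majority cycle — no Condorcet winner exists.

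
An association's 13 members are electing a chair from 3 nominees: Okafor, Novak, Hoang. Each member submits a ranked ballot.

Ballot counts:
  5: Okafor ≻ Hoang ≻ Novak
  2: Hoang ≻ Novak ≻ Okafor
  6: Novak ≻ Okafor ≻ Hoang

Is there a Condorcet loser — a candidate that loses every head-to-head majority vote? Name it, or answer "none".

Head-to-head results (13 voters):
Okafor–Novak: Novak 8–5.
Okafor vs Hoang: Okafor wins 11–2.
Novak–Hoang: Hoang 7–6.
Every candidate wins at least one matchup (Okafor beats Hoang; Novak beats Okafor; Hoang beats Novak), so there is no Condorcet loser.

none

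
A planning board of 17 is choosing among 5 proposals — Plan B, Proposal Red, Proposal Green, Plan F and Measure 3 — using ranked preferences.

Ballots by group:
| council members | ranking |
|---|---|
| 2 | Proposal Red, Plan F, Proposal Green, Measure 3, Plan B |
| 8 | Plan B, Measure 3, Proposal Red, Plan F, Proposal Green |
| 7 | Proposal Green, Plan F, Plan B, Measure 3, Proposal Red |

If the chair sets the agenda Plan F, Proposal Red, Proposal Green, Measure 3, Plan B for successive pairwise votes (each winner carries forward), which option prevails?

Plan B

Round 1: Plan F vs Proposal Red — 7–10, Proposal Red advances.
Round 2: Proposal Red vs Proposal Green — 10–7, Proposal Red advances.
Round 3: Proposal Red vs Measure 3 — 2–15, Measure 3 advances.
Round 4: Measure 3 vs Plan B — 2–15, Plan B advances.
Plan B survives the agenda.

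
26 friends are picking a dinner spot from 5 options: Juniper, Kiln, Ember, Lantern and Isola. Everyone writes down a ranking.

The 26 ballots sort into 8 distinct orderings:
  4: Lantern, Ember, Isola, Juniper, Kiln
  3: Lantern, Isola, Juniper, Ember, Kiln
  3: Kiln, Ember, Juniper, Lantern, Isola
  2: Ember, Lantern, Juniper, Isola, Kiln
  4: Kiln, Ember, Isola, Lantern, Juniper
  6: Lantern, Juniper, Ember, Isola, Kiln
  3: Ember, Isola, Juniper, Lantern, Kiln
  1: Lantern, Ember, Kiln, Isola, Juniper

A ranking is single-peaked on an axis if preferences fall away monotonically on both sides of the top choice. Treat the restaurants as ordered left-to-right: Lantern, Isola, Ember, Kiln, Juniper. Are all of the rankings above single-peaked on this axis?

Axis positions: Lantern=1, Isola=2, Ember=3, Kiln=4, Juniper=5.
Cluster 1: ranking walks positions 1-3-2-5-4; Ember is ranked above Isola even though Isola lies between Ember and the peak Lantern on the axis — preferences dip and rise again. Not single-peaked.
Cluster 2: ranking walks positions 1-2-5-3-4; Juniper is ranked above Ember even though Ember lies between Juniper and the peak Lantern on the axis — preferences dip and rise again. Not single-peaked.
Cluster 3: ranking walks positions 4-3-5-1-2; Lantern is ranked above Isola even though Isola lies between Lantern and the peak Kiln on the axis — preferences dip and rise again. Not single-peaked.
Cluster 4: ranking walks positions 3-1-5-2-4; Lantern is ranked above Isola even though Isola lies between Lantern and the peak Ember on the axis — preferences dip and rise again. Not single-peaked.
Cluster 5 (peak Kiln at position 4): ranking walks positions 4-3-2-1-5, expanding outward from the peak — single-peaked.
Cluster 6: ranking walks positions 1-5-3-2-4; Juniper is ranked above Isola even though Isola lies between Juniper and the peak Lantern on the axis — preferences dip and rise again. Not single-peaked.
Cluster 7: ranking walks positions 3-2-5-1-4; Juniper is ranked above Kiln even though Kiln lies between Juniper and the peak Ember on the axis — preferences dip and rise again. Not single-peaked.
Cluster 8: ranking walks positions 1-3-4-2-5; Ember is ranked above Isola even though Isola lies between Ember and the peak Lantern on the axis — preferences dip and rise again. Not single-peaked.
Cluster 1 violates single-peakedness, so the profile is not single-peaked on this axis.

no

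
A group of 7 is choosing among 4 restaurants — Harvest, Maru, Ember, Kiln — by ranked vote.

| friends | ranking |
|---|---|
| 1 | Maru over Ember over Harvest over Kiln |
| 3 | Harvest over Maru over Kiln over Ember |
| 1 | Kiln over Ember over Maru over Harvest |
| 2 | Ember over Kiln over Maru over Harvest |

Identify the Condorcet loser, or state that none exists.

Pairwise majorities:
Harvest vs Maru: Maru wins 4–3.
Harvest vs Ember: Harvest preferred on 3 ballots; Ember wins 4–3.
Harvest vs Kiln: Harvest wins 4–3.
Maru vs Ember: 1+3 = 4 for Maru, 3 for Ember — Maru by 4–3.
Maru vs Kiln: Maru preferred on 1+3 = 4 ballots; Maru wins 4–3.
Ember–Kiln: Kiln 4–3.
Each restaurant has at least one pairwise win (Harvest beats Kiln; Maru beats Harvest; Ember beats Harvest; Kiln beats Ember) — no Condorcet loser.

none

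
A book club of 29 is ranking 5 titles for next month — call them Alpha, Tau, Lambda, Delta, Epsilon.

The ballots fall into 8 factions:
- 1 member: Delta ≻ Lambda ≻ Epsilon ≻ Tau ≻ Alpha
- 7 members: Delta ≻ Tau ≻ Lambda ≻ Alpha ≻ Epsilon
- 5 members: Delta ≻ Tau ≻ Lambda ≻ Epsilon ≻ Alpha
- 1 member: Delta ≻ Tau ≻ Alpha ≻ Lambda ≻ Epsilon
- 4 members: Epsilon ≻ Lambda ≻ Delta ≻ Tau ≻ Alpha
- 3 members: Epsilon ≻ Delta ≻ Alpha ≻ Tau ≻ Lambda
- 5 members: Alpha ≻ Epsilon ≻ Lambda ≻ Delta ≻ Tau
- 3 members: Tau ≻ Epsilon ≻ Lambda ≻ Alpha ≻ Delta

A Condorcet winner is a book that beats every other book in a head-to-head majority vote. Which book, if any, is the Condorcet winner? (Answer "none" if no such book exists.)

Check each pair by majority over 29 ballots:
Alpha vs Tau: 3+5 = 8 for Alpha, 21 for Tau — Tau by 21–8.
Alpha vs Lambda: Lambda wins 20–9.
Alpha–Delta: Delta 21–8.
Alpha vs Epsilon: 13 to 16, Epsilon.
Tau vs Lambda: Tau is ranked higher on 7+5+1+3+3 = 19 ballots, Lambda on 10. Tau wins 19–10.
Tau vs Delta: 3 to 26, Delta.
Tau vs Epsilon: 16 to 13, Tau.
Lambda vs Delta: Lambda preferred on 4+5+3 = 12 ballots; Delta wins 17–12.
Lambda vs Epsilon: Epsilon wins 15–14.
Delta–Epsilon: Epsilon 15–14.
No book is unbeaten: Alpha loses to Tau; Tau loses to Delta; Lambda loses to Tau; Delta loses to Epsilon; Epsilon loses to Tau. In particular Tau → Epsilon → Delta → Tau is a majority cycle — no Condorcet winner exists.

none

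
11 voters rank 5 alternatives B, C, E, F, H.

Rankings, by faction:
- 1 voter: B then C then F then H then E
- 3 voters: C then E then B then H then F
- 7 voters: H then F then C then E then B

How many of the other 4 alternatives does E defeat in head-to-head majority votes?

1

E against each rival (11 voters):
E–B: E 10–1.
E vs C: C, 11–0.
E vs F: E preferred on 3 ballots; F wins 8–3.
E vs H: E is ranked higher on 3 ballots, H on 8. H wins 8–3.
E beats B; loses to C, F, H — 1 pairwise win.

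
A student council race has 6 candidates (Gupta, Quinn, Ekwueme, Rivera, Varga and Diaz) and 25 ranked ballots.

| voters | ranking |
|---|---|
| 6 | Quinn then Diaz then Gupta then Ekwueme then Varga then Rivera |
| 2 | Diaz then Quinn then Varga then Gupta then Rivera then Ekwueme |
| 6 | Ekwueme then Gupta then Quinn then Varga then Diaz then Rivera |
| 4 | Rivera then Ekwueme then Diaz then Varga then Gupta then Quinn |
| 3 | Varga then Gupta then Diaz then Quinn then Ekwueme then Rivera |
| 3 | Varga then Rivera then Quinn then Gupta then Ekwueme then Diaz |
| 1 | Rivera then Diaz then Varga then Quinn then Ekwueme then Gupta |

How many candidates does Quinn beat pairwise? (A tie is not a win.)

Quinn against each rival (25 voters):
Quinn–Gupta: Gupta 13–12.
Quinn vs Ekwueme: Quinn is ranked higher on 6+2+3+3+1 = 15 ballots, Ekwueme on 10. Quinn wins 15–10.
Quinn vs Rivera: 17 to 8, Quinn.
Quinn vs Varga: Quinn preferred on 6+2+6 = 14 ballots; Quinn wins 14–11.
Quinn–Diaz: Quinn 15–10.
Quinn beats Ekwueme, Rivera, Varga, Diaz; loses to Gupta — 4 pairwise wins.

4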